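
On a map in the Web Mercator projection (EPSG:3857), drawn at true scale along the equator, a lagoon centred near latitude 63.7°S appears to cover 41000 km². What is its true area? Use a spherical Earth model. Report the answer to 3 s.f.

8050 km²

The Mercator projection is conformal; its linear scale factor is the same in every direction and equals sec φ = 1/cos φ.
Areal scale = k² = sec²φ = 1/cos²(63.7°) = 1/0.4431² = 5.094.
True area = apparent / (areal scale) = 41000 / 5.094 ≈ 8050 km².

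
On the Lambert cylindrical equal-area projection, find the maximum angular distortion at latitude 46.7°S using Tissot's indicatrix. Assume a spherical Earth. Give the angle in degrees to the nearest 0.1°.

The Lambert cylindrical equal-area projection is the cylindrical equal-area projection with its standard parallel at the equator (φ₀ = 0). Cylindrical equal-area (φ₀ = 0°): h = cos φ / cos 0° along meridians, k = cos 0° / cos φ along parallels; h·k = 1.
At 46.7°: h = 0.6858, k = 1.458; principal scales a = 1.458, b = 0.6858.
sin(ω/2) = (a − b)/(a + b) = 0.7723/2.144 = 0.3602, so ω = 2 arcsin(0.3602) ≈ 42.2°.

42.2°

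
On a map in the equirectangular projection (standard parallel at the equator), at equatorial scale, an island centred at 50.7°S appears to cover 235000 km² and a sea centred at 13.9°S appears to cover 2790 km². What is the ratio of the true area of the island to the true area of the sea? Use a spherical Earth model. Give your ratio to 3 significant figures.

On the plate carrée, areal scale = h·k = 1 × sec φ, so true area = apparent × cos φ.
True area of island: 235000 × cos(50.7°) = 235000 × 0.6334 = 148800 km².
True area of sea: 2790 × cos(13.9°) = 2790 × 0.9707 = 2708 km².
Ratio = 148800 / 2708 ≈ 55.0.

55.0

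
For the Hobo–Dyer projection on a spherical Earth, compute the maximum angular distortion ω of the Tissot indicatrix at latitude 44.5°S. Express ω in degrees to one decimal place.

12.2°

Hobo–Dyer is a cylindrical equal-area projection with standard parallels at ±37.5°. For cylindrical equal-area with standard parallel φ₀, h = cos φ / cos φ₀ and k = cos φ₀ / cos φ, so h·k = 1.
At 44.5°: h = 0.8990, k = 1.112; principal scales a = 1.112, b = 0.8990.
sin(ω/2) = (a − b)/(a + b) = 0.2133/2.011 = 0.1060, so ω = 2 arcsin(0.1060) ≈ 12.2°.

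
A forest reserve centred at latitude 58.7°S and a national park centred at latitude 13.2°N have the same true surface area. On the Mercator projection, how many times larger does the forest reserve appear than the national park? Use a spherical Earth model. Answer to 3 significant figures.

On Mercator, area is exaggerated by sec²φ = 1/cos²φ.
At 58.7°: sec²(58.7°) = 1/0.5195² = 3.705.
At 13.2°: sec²(13.2°) = 1/0.9736² = 1.055.
Ratio = 3.705/1.055 = cos²(13.2°)/cos²(58.7°) ≈ 3.51.

3.51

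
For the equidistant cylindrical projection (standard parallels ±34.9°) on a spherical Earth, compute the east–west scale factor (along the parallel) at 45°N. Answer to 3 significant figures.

1.16

With standard parallel φ₀ = 34.9°, the equirectangular projection gives x = Rλ cos φ₀, y = Rφ, so h = 1 and k = cos 34.9° / cos φ.
k = cos 34.9° / cos 45° = 0.8202/0.7071 = 1.160.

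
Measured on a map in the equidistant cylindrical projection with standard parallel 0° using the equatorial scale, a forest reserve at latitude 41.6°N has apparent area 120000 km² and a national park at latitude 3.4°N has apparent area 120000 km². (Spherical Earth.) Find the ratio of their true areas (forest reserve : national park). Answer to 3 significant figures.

Plate carrée has h = 1 and k = sec φ, giving areal scale sec φ; true area = (apparent area) · cos φ.
True area of forest reserve: 120000 × cos(41.6°) = 120000 × 0.7478 = 89740 km².
True area of national park: 120000 × cos(3.4°) = 120000 × 0.9982 = 119800 km².
Ratio = 89740 / 119800 ≈ 0.749.

0.749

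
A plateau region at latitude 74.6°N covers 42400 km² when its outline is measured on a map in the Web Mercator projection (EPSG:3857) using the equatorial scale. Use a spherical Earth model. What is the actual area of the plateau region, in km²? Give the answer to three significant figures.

For Mercator, h = k = sec φ (a conformal cylindrical projection has a single point scale, 1/cos φ).
Areal scale = k² = sec²φ = 1/cos²(74.6°) = 1/0.2656² = 14.18.
True area = apparent / (areal scale) = 42400 / 14.18 ≈ 2990 km².

2990 km²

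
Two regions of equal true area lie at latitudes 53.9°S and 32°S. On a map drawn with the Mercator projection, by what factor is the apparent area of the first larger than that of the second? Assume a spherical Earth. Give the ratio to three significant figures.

2.07

Mercator areal scale is sec²φ.
At 53.9°: sec²(53.9°) = 1/0.5892² = 2.881.
At 32°: sec²(32°) = 1/0.8480² = 1.390.
Ratio = 2.881/1.390 = cos²(32°)/cos²(53.9°) ≈ 2.07.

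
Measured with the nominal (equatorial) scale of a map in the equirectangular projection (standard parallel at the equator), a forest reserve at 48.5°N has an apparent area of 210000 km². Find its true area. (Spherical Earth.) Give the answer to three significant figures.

In the plate carrée (x = Rλ, y = Rφ), meridians are true-scale (h = 1) and parallels are stretched by k = sec φ.
Areal scale = h·k = 1 × sec φ; at 48.5°, h = 1.000, k = 1.509, so h·k = 1.509.
True area = apparent / (areal scale) = 210000 / 1.509 ≈ 139000 km².

139000 km²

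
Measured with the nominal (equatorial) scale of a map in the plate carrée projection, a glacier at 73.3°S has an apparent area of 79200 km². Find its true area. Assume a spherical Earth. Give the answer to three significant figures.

For the equirectangular projection with φ₀ = 0 (plate carrée), h = 1 along meridians and k = sec φ along parallels.
Areal scale = h·k = 1 × sec φ; at 73.3°, h = 1.000, k = 3.480, so h·k = 3.480.
True area = apparent / (areal scale) = 79200 / 3.480 ≈ 22800 km².

22800 km²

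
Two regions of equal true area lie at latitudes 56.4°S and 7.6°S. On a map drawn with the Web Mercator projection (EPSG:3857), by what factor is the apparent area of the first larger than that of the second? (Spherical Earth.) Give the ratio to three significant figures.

On Mercator, area is exaggerated by sec²φ = 1/cos²φ.
At 56.4°: sec²(56.4°) = 1/0.5534² = 3.265.
At 7.6°: sec²(7.6°) = 1/0.9912² = 1.018.
Ratio = 3.265/1.018 = cos²(7.6°)/cos²(56.4°) ≈ 3.21.

3.21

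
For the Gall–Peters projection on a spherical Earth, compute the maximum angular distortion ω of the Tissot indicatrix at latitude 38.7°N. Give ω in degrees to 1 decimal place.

Gall–Peters is a cylindrical equal-area projection with standard parallels at ±45°. A cylindrical equal-area projection with standard parallel φ₀ has meridian scale h = cos φ / cos φ₀ and parallel scale k = cos φ₀ / cos φ (so areas are preserved, h·k = 1).
At 38.7°: h = 1.104, k = 0.9060; principal scales a = 1.104, b = 0.9060.
sin(ω/2) = (a − b)/(a + b) = 0.1976/2.010 = 0.09834, so ω = 2 arcsin(0.09834) ≈ 11.3°.

11.3°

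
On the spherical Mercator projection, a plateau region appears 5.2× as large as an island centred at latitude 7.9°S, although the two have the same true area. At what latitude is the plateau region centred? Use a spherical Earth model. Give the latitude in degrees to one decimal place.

For equal true areas on Mercator, apparent areas scale as sec²φ, so the ratio is cos²φ₂ / cos²φ₁.
cos²φ₂ / cos²φ₁ = 5.2  ⇒  cos φ₁ = cos 7.9° / √5.2 = 0.9905/2.280 = 0.4344.
φ₁ = arccos(0.4344) ≈ 64.3°.

64.3°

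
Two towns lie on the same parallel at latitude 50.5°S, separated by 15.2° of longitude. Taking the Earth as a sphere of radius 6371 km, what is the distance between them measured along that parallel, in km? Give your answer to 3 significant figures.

1080 km

Arc length along a parallel = R cos φ · Δλ (with Δλ in radians).
= 6371 × cos 50.5° × (15.2° × π/180) = 6371 × 0.6361 × 0.2653 ≈ 1080 km.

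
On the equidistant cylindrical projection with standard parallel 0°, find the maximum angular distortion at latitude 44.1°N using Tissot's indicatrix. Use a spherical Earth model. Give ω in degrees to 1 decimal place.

For the equirectangular projection with φ₀ = 0 (plate carrée), h = 1 along meridians and k = sec φ along parallels.
At 44.1°: h = 1.000, k = 1.393; principal scales a = 1.393, b = 1.000.
sin(ω/2) = (a − b)/(a + b) = 0.3925/2.393 = 0.1641, so ω = 2 arcsin(0.1641) ≈ 18.9°.

18.9°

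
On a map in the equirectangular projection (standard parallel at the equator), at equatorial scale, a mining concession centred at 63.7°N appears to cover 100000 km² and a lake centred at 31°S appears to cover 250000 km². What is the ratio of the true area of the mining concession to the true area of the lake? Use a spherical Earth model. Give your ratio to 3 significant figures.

On the plate carrée, areal scale = h·k = 1 × sec φ, so true area = apparent × cos φ.
True area of mining concession: 100000 × cos(63.7°) = 100000 × 0.4431 = 44310 km².
True area of lake: 250000 × cos(31°) = 250000 × 0.8572 = 214300 km².
Ratio = 44310 / 214300 ≈ 0.207.

0.207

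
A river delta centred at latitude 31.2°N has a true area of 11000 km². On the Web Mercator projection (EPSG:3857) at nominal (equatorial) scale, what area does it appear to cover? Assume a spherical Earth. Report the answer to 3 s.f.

15000 km²

Mercator is conformal, so the point scale is isotropic: h = k = sec φ = 1/cos φ.
Areal scale = k² = sec²φ = 1/cos²(31.2°) = 1/0.8554² = 1.367.
Apparent area = 11000 × 1.367 ≈ 15000 km².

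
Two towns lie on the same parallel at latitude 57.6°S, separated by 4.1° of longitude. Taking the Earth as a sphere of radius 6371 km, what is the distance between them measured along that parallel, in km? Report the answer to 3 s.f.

244 km

Arc length along a parallel = R cos φ · Δλ (with Δλ in radians).
= 6371 × cos 57.6° × (4.1° × π/180) = 6371 × 0.5358 × 0.07156 ≈ 244 km.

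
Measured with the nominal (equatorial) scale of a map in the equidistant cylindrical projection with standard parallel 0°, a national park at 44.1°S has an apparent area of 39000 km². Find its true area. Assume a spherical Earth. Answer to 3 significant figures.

28000 km²

For the equirectangular projection with φ₀ = 0 (plate carrée), h = 1 along meridians and k = sec φ along parallels.
Areal scale = h·k = 1 × sec φ; at 44.1°, h = 1.000, k = 1.393, so h·k = 1.393.
True area = apparent / (areal scale) = 39000 / 1.393 ≈ 28000 km².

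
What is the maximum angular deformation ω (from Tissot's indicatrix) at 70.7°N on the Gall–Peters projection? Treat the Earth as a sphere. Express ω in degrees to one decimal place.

79.8°

The Gall–Peters projection is cylindrical equal-area with φ₀ = 45°. A cylindrical equal-area projection with standard parallel φ₀ has meridian scale h = cos φ / cos φ₀ and parallel scale k = cos φ₀ / cos φ (so areas are preserved, h·k = 1).
At 70.7°: h = 0.4674, k = 2.139; principal scales a = 2.139, b = 0.4674.
sin(ω/2) = (a − b)/(a + b) = 1.672/2.607 = 0.6414, so ω = 2 arcsin(0.6414) ≈ 79.8°.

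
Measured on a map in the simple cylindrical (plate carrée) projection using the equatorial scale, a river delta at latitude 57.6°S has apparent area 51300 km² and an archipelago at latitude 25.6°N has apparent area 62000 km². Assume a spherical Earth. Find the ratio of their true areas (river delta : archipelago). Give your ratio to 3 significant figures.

Plate carrée has h = 1 and k = sec φ, giving areal scale sec φ; true area = (apparent area) · cos φ.
True area of river delta: 51300 × cos(57.6°) = 51300 × 0.5358 = 27490 km².
True area of archipelago: 62000 × cos(25.6°) = 62000 × 0.9018 = 55910 km².
Ratio = 27490 / 55910 ≈ 0.492.

0.492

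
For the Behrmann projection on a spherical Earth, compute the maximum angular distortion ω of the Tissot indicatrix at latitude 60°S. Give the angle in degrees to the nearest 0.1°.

Behrmann is a cylindrical equal-area projection with standard parallels at ±30°. A cylindrical equal-area projection with standard parallel φ₀ has meridian scale h = cos φ / cos φ₀ and parallel scale k = cos φ₀ / cos φ (so areas are preserved, h·k = 1).
At 60°: h = 0.5774, k = 1.732; principal scales a = 1.732, b = 0.5774.
sin(ω/2) = (a − b)/(a + b) = 1.155/2.309 = 0.5000, so ω = 2 arcsin(0.5000) ≈ 60.0°.

60.0°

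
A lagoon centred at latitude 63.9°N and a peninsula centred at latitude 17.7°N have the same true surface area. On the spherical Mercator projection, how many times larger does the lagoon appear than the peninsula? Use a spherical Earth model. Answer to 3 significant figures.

4.69

Mercator is conformal with k = sec φ, so areal scale = k² = sec²φ.
At 63.9°: sec²(63.9°) = 1/0.4399² = 5.167.
At 17.7°: sec²(17.7°) = 1/0.9527² = 1.102.
Ratio = 5.167/1.102 = cos²(17.7°)/cos²(63.9°) ≈ 4.69.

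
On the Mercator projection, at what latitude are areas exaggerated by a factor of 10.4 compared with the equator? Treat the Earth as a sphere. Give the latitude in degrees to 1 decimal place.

71.9°

Mercator areal scale is sec²φ.
sec²φ = 10.4  ⇒  cos²φ = 0.09615  ⇒  cos φ = 0.3101.
φ = arccos(0.3101) ≈ 71.9°.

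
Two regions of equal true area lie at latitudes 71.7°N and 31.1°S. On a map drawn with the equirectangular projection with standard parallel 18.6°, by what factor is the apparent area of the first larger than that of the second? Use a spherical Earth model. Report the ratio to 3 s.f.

2.73

The equidistant cylindrical projection with φ₀ = 18.6° has h = 1 (meridians true) and k = cos φ₀ / cos φ along parallels.
Areal scale at 71.7°: h·k = 1.000 × 3.018 = 3.018.
Areal scale at 31.1°: h·k = 1.000 × 1.107 = 1.107.
Ratio = 3.018/1.107 ≈ 2.73.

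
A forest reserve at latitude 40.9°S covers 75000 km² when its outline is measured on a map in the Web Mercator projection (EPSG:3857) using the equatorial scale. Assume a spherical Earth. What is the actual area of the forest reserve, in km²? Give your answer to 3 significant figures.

42800 km²

For Mercator, h = k = sec φ (a conformal cylindrical projection has a single point scale, 1/cos φ).
Areal scale = k² = sec²φ = 1/cos²(40.9°) = 1/0.7559² = 1.750.
True area = apparent / (areal scale) = 75000 / 1.750 ≈ 42800 km².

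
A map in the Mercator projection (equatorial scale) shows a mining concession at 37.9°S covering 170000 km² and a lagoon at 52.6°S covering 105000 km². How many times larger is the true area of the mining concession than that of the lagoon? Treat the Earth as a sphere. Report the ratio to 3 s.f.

2.73

On Mercator the areal scale is sec²φ, so true area = apparent × cos²φ.
True area of mining concession: 170000 × cos²(37.9°) = 170000 × 0.6227 = 105900 km².
True area of lagoon: 105000 × cos²(52.6°) = 105000 × 0.3689 = 38740 km².
Ratio = 105900 / 38740 ≈ 2.73.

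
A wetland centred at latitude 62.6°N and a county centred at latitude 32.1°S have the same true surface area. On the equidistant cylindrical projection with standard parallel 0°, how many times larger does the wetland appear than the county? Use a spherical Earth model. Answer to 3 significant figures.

For the equirectangular projection with φ₀ = 0 (plate carrée), h = 1 along meridians and k = sec φ along parallels.
Areal scale at 62.6°: h·k = 1.000 × 2.173 = 2.173.
Areal scale at 32.1°: h·k = 1.000 × 1.180 = 1.180.
Ratio = 2.173/1.180 ≈ 1.84.

1.84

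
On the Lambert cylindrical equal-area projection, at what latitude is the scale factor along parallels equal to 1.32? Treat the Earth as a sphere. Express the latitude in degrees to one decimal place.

The Lambert cylindrical equal-area projection is the cylindrical equal-area projection with its standard parallel at the equator (φ₀ = 0). For cylindrical equal-area with standard parallel φ₀, h = cos φ / cos φ₀ and k = cos φ₀ / cos φ, so h·k = 1.
k = cos φ₀ / cos φ = 1.32  ⇒  cos φ = cos 0° / 1.32 = 0.7576.
φ = arccos(0.7576) ≈ 40.7°.

40.7°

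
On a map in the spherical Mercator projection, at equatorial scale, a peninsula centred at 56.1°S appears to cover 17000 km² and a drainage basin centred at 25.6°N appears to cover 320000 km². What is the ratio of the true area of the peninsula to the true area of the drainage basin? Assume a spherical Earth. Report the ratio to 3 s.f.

0.0203

On Mercator the areal scale is sec²φ, so true area = apparent × cos²φ.
True area of peninsula: 17000 × cos²(56.1°) = 17000 × 0.3111 = 5288 km².
True area of drainage basin: 320000 × cos²(25.6°) = 320000 × 0.8133 = 260300 km².
Ratio = 5288 / 260300 ≈ 0.0203.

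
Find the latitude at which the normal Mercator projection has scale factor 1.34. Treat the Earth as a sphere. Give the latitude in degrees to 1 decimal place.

41.7°

Mercator scale is k = sec φ = 1/cos φ.
1/cos φ = 1.34  ⇒  cos φ = 0.7463  ⇒  φ = arccos(0.7463) ≈ 41.7°.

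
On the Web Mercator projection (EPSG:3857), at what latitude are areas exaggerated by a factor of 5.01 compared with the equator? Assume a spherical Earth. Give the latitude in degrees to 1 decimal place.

Mercator areal scale is sec²φ.
sec²φ = 5.01  ⇒  cos²φ = 0.1996  ⇒  cos φ = 0.4468.
φ = arccos(0.4468) ≈ 63.5°.

63.5°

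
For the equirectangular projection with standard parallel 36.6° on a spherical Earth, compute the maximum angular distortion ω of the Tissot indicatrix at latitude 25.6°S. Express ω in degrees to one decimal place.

6.7°

With standard parallel φ₀ = 36.6°, the equirectangular projection gives x = Rλ cos φ₀, y = Rφ, so h = 1 and k = cos 36.6° / cos φ.
At 25.6°: h = 1.000, k = 0.8902; principal scales a = 1.000, b = 0.8902.
sin(ω/2) = (a − b)/(a + b) = 0.1098/1.890 = 0.05809, so ω = 2 arcsin(0.05809) ≈ 6.7°.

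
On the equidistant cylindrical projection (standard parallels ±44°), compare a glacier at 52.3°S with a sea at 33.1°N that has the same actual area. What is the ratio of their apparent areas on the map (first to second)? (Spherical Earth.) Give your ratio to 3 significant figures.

With standard parallel φ₀ = 44°, the equirectangular projection gives x = Rλ cos φ₀, y = Rφ, so h = 1 and k = cos 44° / cos φ.
Areal scale at 52.3°: h·k = 1.000 × 1.176 = 1.176.
Areal scale at 33.1°: h·k = 1.000 × 0.8587 = 0.8587.
Ratio = 1.176/0.8587 ≈ 1.37.

1.37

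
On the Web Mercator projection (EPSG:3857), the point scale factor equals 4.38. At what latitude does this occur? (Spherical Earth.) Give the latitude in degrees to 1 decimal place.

Mercator scale is k = sec φ = 1/cos φ.
1/cos φ = 4.38  ⇒  cos φ = 0.2283  ⇒  φ = arccos(0.2283) ≈ 76.8°.

76.8°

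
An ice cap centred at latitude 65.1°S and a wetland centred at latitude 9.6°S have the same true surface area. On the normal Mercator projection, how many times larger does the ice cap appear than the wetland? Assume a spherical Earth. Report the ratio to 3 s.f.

Mercator areal scale is sec²φ.
At 65.1°: sec²(65.1°) = 1/0.4210² = 5.641.
At 9.6°: sec²(9.6°) = 1/0.9860² = 1.029.
Ratio = 5.641/1.029 = cos²(9.6°)/cos²(65.1°) ≈ 5.48.

5.48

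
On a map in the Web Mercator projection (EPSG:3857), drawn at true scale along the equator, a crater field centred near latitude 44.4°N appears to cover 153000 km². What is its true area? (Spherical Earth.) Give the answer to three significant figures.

78100 km²

Mercator is conformal, so the point scale is isotropic: h = k = sec φ = 1/cos φ.
Areal scale = k² = sec²φ = 1/cos²(44.4°) = 1/0.7145² = 1.959.
True area = apparent / (areal scale) = 153000 / 1.959 ≈ 78100 km².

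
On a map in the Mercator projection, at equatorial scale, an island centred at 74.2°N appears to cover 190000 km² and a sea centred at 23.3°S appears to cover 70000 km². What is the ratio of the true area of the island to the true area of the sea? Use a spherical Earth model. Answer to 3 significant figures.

0.239

On Mercator the areal scale is sec²φ, so true area = apparent × cos²φ.
True area of island: 190000 × cos²(74.2°) = 190000 × 0.07414 = 14090 km².
True area of sea: 70000 × cos²(23.3°) = 70000 × 0.8435 = 59050 km².
Ratio = 14090 / 59050 ≈ 0.239.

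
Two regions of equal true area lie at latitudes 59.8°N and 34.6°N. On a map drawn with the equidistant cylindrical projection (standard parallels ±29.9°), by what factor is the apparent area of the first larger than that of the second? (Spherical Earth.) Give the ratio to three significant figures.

With standard parallel φ₀ = 29.9°, the equirectangular projection gives x = Rλ cos φ₀, y = Rφ, so h = 1 and k = cos 29.9° / cos φ.
Areal scale at 59.8°: h·k = 1.000 × 1.723 = 1.723.
Areal scale at 34.6°: h·k = 1.000 × 1.053 = 1.053.
Ratio = 1.723/1.053 ≈ 1.64.

1.64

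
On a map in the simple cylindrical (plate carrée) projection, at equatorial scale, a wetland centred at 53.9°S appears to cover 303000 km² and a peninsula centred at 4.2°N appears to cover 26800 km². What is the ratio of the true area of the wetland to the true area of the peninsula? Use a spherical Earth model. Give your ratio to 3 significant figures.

6.68

Plate carrée has h = 1 and k = sec φ, giving areal scale sec φ; true area = (apparent area) · cos φ.
True area of wetland: 303000 × cos(53.9°) = 303000 × 0.5892 = 178500 km².
True area of peninsula: 26800 × cos(4.2°) = 26800 × 0.9973 = 26730 km².
Ratio = 178500 / 26730 ≈ 6.68.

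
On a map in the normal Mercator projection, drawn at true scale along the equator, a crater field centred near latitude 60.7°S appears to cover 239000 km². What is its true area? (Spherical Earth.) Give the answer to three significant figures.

57200 km²

Mercator is conformal, so the point scale is isotropic: h = k = sec φ = 1/cos φ.
Areal scale = k² = sec²φ = 1/cos²(60.7°) = 1/0.4894² = 4.175.
True area = apparent / (areal scale) = 239000 / 4.175 ≈ 57200 km².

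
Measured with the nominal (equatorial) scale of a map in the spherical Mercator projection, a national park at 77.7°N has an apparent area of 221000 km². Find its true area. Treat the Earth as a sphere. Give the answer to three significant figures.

Mercator is conformal, so the point scale is isotropic: h = k = sec φ = 1/cos φ.
Areal scale = k² = sec²φ = 1/cos²(77.7°) = 1/0.2130² = 22.04.
True area = apparent / (areal scale) = 221000 / 22.04 ≈ 10000 km².

10000 km²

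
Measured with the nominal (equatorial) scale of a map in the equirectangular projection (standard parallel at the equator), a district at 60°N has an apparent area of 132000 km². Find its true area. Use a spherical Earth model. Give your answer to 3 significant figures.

In the plate carrée (x = Rλ, y = Rφ), meridians are true-scale (h = 1) and parallels are stretched by k = sec φ.
Areal scale = h·k = 1 × sec φ; at 60°, h = 1.000, k = 2.000, so h·k = 2.000.
True area = apparent / (areal scale) = 132000 / 2.000 ≈ 66000 km².

66000 km²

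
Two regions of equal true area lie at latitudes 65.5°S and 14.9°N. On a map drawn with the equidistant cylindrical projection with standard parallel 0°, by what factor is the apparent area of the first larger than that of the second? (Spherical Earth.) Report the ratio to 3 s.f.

2.33

In the plate carrée (x = Rλ, y = Rφ), meridians are true-scale (h = 1) and parallels are stretched by k = sec φ.
Areal scale at 65.5°: h·k = 1.000 × 2.411 = 2.411.
Areal scale at 14.9°: h·k = 1.000 × 1.035 = 1.035.
Ratio = 2.411/1.035 ≈ 2.33.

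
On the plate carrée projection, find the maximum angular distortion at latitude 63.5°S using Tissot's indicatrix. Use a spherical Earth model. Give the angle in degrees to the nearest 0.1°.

For the equirectangular projection with φ₀ = 0 (plate carrée), h = 1 along meridians and k = sec φ along parallels.
At 63.5°: h = 1.000, k = 2.241; principal scales a = 2.241, b = 1.000.
sin(ω/2) = (a − b)/(a + b) = 1.241/3.241 = 0.3829, so ω = 2 arcsin(0.3829) ≈ 45.0°.

45.0°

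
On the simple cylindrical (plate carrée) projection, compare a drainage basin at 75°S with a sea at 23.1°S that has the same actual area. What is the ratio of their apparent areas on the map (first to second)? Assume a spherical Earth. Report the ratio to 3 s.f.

3.55

For the equirectangular projection with φ₀ = 0 (plate carrée), h = 1 along meridians and k = sec φ along parallels.
Areal scale at 75°: h·k = 1.000 × 3.864 = 3.864.
Areal scale at 23.1°: h·k = 1.000 × 1.087 = 1.087.
Ratio = 3.864/1.087 ≈ 3.55.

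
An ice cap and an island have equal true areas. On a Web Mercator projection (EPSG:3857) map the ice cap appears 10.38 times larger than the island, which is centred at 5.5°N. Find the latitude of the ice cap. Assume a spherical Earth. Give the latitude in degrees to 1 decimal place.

Mercator areal scale is sec²φ, so apparent-area ratio = sec²φ₁ / sec²φ₂ = cos²φ₂ / cos²φ₁.
cos²φ₂ / cos²φ₁ = 10.38  ⇒  cos φ₁ = cos 5.5° / √10.38 = 0.9954/3.222 = 0.3090.
φ₁ = arccos(0.3090) ≈ 72.0°.

72.0°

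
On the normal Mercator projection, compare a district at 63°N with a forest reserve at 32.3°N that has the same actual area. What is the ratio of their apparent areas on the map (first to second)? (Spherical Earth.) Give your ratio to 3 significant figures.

On Mercator, area is exaggerated by sec²φ = 1/cos²φ.
At 63°: sec²(63°) = 1/0.4540² = 4.852.
At 32.3°: sec²(32.3°) = 1/0.8453² = 1.400.
Ratio = 4.852/1.400 = cos²(32.3°)/cos²(63°) ≈ 3.47.

3.47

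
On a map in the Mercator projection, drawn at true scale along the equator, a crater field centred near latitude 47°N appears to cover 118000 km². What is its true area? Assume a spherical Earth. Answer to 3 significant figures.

Mercator is conformal, so the point scale is isotropic: h = k = sec φ = 1/cos φ.
Areal scale = k² = sec²φ = 1/cos²(47°) = 1/0.6820² = 2.150.
True area = apparent / (areal scale) = 118000 / 2.150 ≈ 54900 km².

54900 km²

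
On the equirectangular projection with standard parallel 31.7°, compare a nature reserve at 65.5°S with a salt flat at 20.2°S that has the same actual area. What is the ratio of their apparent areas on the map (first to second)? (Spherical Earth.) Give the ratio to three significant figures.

2.26

In the equirectangular projection with standard parallel φ₀ = 31.7° (x = Rλ cos φ₀, y = Rφ), meridians are true-scale (h = 1) and the parallel scale is k = cos φ₀ / cos φ.
Areal scale at 65.5°: h·k = 1.000 × 2.052 = 2.052.
Areal scale at 20.2°: h·k = 1.000 × 0.9066 = 0.9066.
Ratio = 2.052/0.9066 ≈ 2.26.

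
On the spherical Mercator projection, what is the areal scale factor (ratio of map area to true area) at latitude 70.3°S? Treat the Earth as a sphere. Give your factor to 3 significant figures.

For Mercator, h = k = sec φ (a conformal cylindrical projection has a single point scale, 1/cos φ).
Areal scale = k² = sec²φ = 1/cos²(70.3°) = 1/0.3371² = 8.800.

8.80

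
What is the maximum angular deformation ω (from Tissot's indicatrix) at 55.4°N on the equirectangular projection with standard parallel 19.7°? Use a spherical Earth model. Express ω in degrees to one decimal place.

In the equirectangular projection with standard parallel φ₀ = 19.7° (x = Rλ cos φ₀, y = Rφ), meridians are true-scale (h = 1) and the parallel scale is k = cos φ₀ / cos φ.
At 55.4°: h = 1.000, k = 1.658; principal scales a = 1.658, b = 1.000.
sin(ω/2) = (a − b)/(a + b) = 0.6580/2.658 = 0.2475, so ω = 2 arcsin(0.2475) ≈ 28.7°.

28.7°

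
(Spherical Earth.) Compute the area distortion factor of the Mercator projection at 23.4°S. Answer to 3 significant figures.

The Mercator projection is conformal; its linear scale factor is the same in every direction and equals sec φ = 1/cos φ.
Areal scale = k² = sec²φ = 1/cos²(23.4°) = 1/0.9178² = 1.187.

1.19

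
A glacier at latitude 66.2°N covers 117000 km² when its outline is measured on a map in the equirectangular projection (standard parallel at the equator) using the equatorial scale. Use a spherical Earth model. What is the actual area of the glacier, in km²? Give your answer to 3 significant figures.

47200 km²

Plate carrée maps x = Rλ, y = Rφ. The meridian scale is h = 1 and the parallel scale is k = 1/cos φ = sec φ.
Areal scale = h·k = 1 × sec φ; at 66.2°, h = 1.000, k = 2.478, so h·k = 2.478.
True area = apparent / (areal scale) = 117000 / 2.478 ≈ 47200 km².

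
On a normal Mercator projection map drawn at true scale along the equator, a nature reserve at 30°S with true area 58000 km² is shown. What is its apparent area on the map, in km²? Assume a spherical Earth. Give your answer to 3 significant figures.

77300 km²

The Mercator projection is conformal; its linear scale factor is the same in every direction and equals sec φ = 1/cos φ.
Areal scale = k² = sec²φ = 1/cos²(30°) = 1/0.8660² = 1.333.
Apparent area = 58000 × 1.333 ≈ 77300 km².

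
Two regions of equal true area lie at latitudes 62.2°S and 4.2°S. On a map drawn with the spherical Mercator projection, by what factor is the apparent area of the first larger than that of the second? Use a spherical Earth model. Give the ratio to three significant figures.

Mercator is conformal with k = sec φ, so areal scale = k² = sec²φ.
At 62.2°: sec²(62.2°) = 1/0.4664² = 4.597.
At 4.2°: sec²(4.2°) = 1/0.9973² = 1.005.
Ratio = 4.597/1.005 = cos²(4.2°)/cos²(62.2°) ≈ 4.57.

4.57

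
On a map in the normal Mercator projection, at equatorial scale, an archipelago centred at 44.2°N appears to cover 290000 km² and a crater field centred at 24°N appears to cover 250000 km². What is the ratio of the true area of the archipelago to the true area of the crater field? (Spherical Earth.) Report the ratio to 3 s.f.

0.714

Mercator's areal exaggeration is sec²φ; hence true area = (apparent area) · cos²φ.
True area of archipelago: 290000 × cos²(44.2°) = 290000 × 0.5140 = 149000 km².
True area of crater field: 250000 × cos²(24°) = 250000 × 0.8346 = 208600 km².
Ratio = 149000 / 208600 ≈ 0.714.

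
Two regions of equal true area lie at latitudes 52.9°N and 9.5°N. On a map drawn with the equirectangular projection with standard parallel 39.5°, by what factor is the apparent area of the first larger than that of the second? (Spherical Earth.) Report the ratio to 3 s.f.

1.64

In the equirectangular projection with standard parallel φ₀ = 39.5° (x = Rλ cos φ₀, y = Rφ), meridians are true-scale (h = 1) and the parallel scale is k = cos φ₀ / cos φ.
Areal scale at 52.9°: h·k = 1.000 × 1.279 = 1.279.
Areal scale at 9.5°: h·k = 1.000 × 0.7824 = 0.7824.
Ratio = 1.279/0.7824 ≈ 1.64.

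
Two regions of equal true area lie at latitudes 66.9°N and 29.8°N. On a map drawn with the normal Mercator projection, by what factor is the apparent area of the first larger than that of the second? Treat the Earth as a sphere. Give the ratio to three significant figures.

Mercator areal scale is sec²φ.
At 66.9°: sec²(66.9°) = 1/0.3923² = 6.497.
At 29.8°: sec²(29.8°) = 1/0.8678² = 1.328.
Ratio = 6.497/1.328 = cos²(29.8°)/cos²(66.9°) ≈ 4.89.

4.89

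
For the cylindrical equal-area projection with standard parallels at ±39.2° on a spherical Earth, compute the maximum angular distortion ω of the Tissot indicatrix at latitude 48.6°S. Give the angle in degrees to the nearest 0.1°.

A cylindrical equal-area projection with standard parallel φ₀ has meridian scale h = cos φ / cos φ₀ and parallel scale k = cos φ₀ / cos φ (so areas are preserved, h·k = 1).
At 48.6°: h = 0.8534, k = 1.172; principal scales a = 1.172, b = 0.8534.
sin(ω/2) = (a − b)/(a + b) = 0.3185/2.025 = 0.1573, so ω = 2 arcsin(0.1573) ≈ 18.1°.

18.1°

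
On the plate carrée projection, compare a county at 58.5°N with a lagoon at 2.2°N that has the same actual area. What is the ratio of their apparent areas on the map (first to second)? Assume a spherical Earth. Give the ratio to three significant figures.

In the plate carrée (x = Rλ, y = Rφ), meridians are true-scale (h = 1) and parallels are stretched by k = sec φ.
Areal scale at 58.5°: h·k = 1.000 × 1.914 = 1.914.
Areal scale at 2.2°: h·k = 1.000 × 1.001 = 1.001.
Ratio = 1.914/1.001 ≈ 1.91.

1.91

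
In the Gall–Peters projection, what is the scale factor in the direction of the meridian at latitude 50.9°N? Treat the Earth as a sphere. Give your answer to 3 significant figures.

Gall–Peters is a cylindrical equal-area projection with standard parallels at ±45°. Cylindrical equal-area (φ₀ = 45°): h = cos φ / cos 45° along meridians, k = cos 45° / cos φ along parallels; h·k = 1.
h = cos 50.9° / cos 45° = 0.6307/0.7071 = 0.8919.

0.892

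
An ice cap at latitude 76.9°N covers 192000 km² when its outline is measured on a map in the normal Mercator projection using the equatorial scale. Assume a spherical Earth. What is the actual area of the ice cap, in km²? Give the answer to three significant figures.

9860 km²

Mercator is conformal, so the point scale is isotropic: h = k = sec φ = 1/cos φ.
Areal scale = k² = sec²φ = 1/cos²(76.9°) = 1/0.2267² = 19.47.
True area = apparent / (areal scale) = 192000 / 19.47 ≈ 9860 km².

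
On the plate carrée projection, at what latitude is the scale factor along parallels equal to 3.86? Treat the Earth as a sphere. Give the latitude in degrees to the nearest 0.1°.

Plate carrée: h = 1, k = sec φ along parallels.
sec φ = 3.86  ⇒  cos φ = 0.2591  ⇒  φ ≈ 75.0°.

75.0°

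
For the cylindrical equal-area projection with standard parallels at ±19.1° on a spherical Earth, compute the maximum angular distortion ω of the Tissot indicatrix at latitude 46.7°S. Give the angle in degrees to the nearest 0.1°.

Cylindrical equal-area (φ₀ = 19.1°): h = cos φ / cos 19.1° along meridians, k = cos 19.1° / cos φ along parallels; h·k = 1.
At 46.7°: h = 0.7258, k = 1.378; principal scales a = 1.378, b = 0.7258.
sin(ω/2) = (a − b)/(a + b) = 0.6521/2.104 = 0.3100, so ω = 2 arcsin(0.3100) ≈ 36.1°.

36.1°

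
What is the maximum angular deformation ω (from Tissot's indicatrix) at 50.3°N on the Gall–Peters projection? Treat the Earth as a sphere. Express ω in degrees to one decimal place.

11.6°

The Gall–Peters projection is cylindrical equal-area with φ₀ = 45°. Cylindrical equal-area (φ₀ = 45°): h = cos φ / cos 45° along meridians, k = cos 45° / cos φ along parallels; h·k = 1.
At 50.3°: h = 0.9034, k = 1.107; principal scales a = 1.107, b = 0.9034.
sin(ω/2) = (a − b)/(a + b) = 0.2036/2.010 = 0.1013, so ω = 2 arcsin(0.1013) ≈ 11.6°.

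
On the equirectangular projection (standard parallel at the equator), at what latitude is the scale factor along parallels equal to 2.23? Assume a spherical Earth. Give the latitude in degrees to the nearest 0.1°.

Plate carrée: h = 1, k = sec φ along parallels.
sec φ = 2.23  ⇒  cos φ = 0.4484  ⇒  φ ≈ 63.4°.

63.4°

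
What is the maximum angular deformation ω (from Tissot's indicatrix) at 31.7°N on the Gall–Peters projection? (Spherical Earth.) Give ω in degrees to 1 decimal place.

21.1°

Gall–Peters is a cylindrical equal-area projection with standard parallels at ±45°. Cylindrical equal-area (φ₀ = 45°): h = cos φ / cos 45° along meridians, k = cos 45° / cos φ along parallels; h·k = 1.
At 31.7°: h = 1.203, k = 0.8311; principal scales a = 1.203, b = 0.8311.
sin(ω/2) = (a − b)/(a + b) = 0.3721/2.034 = 0.1829, so ω = 2 arcsin(0.1829) ≈ 21.1°.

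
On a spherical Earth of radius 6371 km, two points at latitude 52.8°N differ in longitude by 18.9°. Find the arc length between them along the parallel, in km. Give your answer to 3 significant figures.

Arc length along a parallel = R cos φ · Δλ (with Δλ in radians).
= 6371 × cos 52.8° × (18.9° × π/180) = 6371 × 0.6046 × 0.3299 ≈ 1270 km.

1270 km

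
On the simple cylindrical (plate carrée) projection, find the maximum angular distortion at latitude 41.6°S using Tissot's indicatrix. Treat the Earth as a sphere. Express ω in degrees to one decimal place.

16.6°

Plate carrée maps x = Rλ, y = Rφ. The meridian scale is h = 1 and the parallel scale is k = 1/cos φ = sec φ.
At 41.6°: h = 1.000, k = 1.337; principal scales a = 1.337, b = 1.000.
sin(ω/2) = (a − b)/(a + b) = 0.3373/2.337 = 0.1443, so ω = 2 arcsin(0.1443) ≈ 16.6°.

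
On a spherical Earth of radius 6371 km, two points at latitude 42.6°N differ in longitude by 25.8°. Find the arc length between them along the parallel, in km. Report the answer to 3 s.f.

2110 km

Arc length along a parallel = R cos φ · Δλ (with Δλ in radians).
= 6371 × cos 42.6° × (25.8° × π/180) = 6371 × 0.7361 × 0.4503 ≈ 2110 km.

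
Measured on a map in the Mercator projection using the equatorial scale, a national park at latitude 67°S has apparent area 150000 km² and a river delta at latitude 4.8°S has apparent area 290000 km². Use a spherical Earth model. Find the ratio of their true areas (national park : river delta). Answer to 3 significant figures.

0.0795

Since Mercator area scale is 1/cos²φ, the true area equals the apparent area multiplied by cos²φ.
True area of national park: 150000 × cos²(67°) = 150000 × 0.1527 = 22900 km².
True area of river delta: 290000 × cos²(4.8°) = 290000 × 0.9930 = 288000 km².
Ratio = 22900 / 288000 ≈ 0.0795.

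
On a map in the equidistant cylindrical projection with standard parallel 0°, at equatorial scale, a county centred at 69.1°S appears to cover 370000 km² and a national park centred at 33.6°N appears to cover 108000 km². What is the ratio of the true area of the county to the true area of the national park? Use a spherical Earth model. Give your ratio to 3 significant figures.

1.47

Plate carrée has h = 1 and k = sec φ, giving areal scale sec φ; true area = (apparent area) · cos φ.
True area of county: 370000 × cos(69.1°) = 370000 × 0.3567 = 132000 km².
True area of national park: 108000 × cos(33.6°) = 108000 × 0.8329 = 89960 km².
Ratio = 132000 / 89960 ≈ 1.47.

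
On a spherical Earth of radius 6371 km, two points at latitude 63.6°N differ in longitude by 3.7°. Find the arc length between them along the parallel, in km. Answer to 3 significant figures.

Arc length along a parallel = R cos φ · Δλ (with Δλ in radians).
= 6371 × cos 63.6° × (3.7° × π/180) = 6371 × 0.4446 × 0.06458 ≈ 183 km.

183 km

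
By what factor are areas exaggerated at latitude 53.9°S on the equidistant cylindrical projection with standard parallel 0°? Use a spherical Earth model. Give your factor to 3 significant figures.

In the plate carrée (x = Rλ, y = Rφ), meridians are true-scale (h = 1) and parallels are stretched by k = sec φ.
Areal scale = h·k = 1 × sec φ; at 53.9°, h = 1.000, k = 1.697, so h·k = 1.697.

1.70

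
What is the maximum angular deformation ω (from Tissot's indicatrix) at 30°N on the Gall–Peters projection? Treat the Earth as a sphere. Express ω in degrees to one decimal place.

23.1°

Gall–Peters is a cylindrical equal-area projection with standard parallels at ±45°. A cylindrical equal-area projection with standard parallel φ₀ has meridian scale h = cos φ / cos φ₀ and parallel scale k = cos φ₀ / cos φ (so areas are preserved, h·k = 1).
At 30°: h = 1.225, k = 0.8165; principal scales a = 1.225, b = 0.8165.
sin(ω/2) = (a − b)/(a + b) = 0.4082/2.041 = 0.2000, so ω = 2 arcsin(0.2000) ≈ 23.1°.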